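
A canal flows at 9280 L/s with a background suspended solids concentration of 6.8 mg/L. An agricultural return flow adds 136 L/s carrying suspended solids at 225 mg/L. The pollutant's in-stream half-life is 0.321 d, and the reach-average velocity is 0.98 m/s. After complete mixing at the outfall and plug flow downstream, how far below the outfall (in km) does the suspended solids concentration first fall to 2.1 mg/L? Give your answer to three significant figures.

61.0 km

Conservation of mass: C = (9280·6.800 + 136.0·225.0) / 9416 = 93700/9416 = 9.952 mg/L.
Half-life 0.321 d → k = ln 2 / 0.321 = 2.159 d⁻¹.
Set 9.952·exp(−k·t) = 2.1 → t = ln(9.952/2.1)/k = 62250 s = 17.29 h.
Distance = v·t = 0.98·62250 = 61010 m = 61.01 km.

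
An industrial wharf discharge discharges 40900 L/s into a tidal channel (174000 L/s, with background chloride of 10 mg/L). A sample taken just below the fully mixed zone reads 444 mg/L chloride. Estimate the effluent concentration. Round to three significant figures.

Mass balance: 174000·10.00 + 40900·Cₑ = 214900·444.0
→ Cₑ = (214900·444.0 − 174000·10.00) / 40900 = 2290 mg/L.

2290 mg/L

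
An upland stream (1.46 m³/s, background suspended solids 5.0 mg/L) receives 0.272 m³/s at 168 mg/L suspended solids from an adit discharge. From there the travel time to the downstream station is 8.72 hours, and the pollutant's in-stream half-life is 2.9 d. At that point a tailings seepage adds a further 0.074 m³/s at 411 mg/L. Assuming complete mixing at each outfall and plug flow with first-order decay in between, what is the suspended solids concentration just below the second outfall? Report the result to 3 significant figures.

Flow-weighted average: C = (1.460·5.000 + 0.2720·168.0) / 1.732 = 53.00/1.732 = 30.60 mg/L; combined flow 1.732 m³/s.
Half-life 2.9 d → k = ln 2 / 2.9 = 0.2390 d⁻¹.
After decay, C = 30.60 × e^(−kt) = 30.60 × 0.9168 = 28.05 mg/L.
Second outfall: C = (1.732·28.05 + 0.07400·411.0)/1.806 = 43.74 mg/L.

43.7 mg/L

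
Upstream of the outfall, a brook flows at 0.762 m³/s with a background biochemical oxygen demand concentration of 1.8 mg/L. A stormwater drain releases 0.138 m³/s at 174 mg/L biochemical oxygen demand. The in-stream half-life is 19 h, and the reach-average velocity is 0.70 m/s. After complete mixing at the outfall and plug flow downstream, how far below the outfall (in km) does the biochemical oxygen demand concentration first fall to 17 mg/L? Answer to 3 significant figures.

35.0 km

Mass balance: C = (0.7620·1.800 + 0.1380·174.0) / 0.9000 = 25.38/0.9000 = 28.20 mg/L.
Half-life 19 h → k = ln 2 / 19 = 0.03648 h⁻¹ = 0.8756 d⁻¹.
Set 28.20·exp(−k·t) = 17 → t = ln(28.20/17)/k = 49960 s = 13.88 h.
Distance = v·t = 0.70·49960 = 34970 m = 34.97 km.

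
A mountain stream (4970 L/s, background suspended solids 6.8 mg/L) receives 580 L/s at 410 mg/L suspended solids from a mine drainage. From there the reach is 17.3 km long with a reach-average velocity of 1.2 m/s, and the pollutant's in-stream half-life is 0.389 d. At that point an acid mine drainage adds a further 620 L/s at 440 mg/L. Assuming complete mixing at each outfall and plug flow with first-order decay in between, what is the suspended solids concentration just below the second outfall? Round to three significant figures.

76.9 mg/L

After mixing, C = (4970·6.800 + 580.0·410.0) / 5550 = 271600/5550 = 48.94 mg/L; combined flow 5550 L/s.
Travel time t = 17.3·1000 / 1.2 = 14420 s = 4.005 h.
Half-life 0.389 d → k = ln 2 / 0.389 = 1.782 d⁻¹.
After decay, C = 48.94 × e^(−kt) = 48.94 × 0.7428 = 36.35 mg/L.
At the second outfall, C = (5550·36.35 + 620.0·440.0) / (5550 + 620.0) = 76.91 mg/L.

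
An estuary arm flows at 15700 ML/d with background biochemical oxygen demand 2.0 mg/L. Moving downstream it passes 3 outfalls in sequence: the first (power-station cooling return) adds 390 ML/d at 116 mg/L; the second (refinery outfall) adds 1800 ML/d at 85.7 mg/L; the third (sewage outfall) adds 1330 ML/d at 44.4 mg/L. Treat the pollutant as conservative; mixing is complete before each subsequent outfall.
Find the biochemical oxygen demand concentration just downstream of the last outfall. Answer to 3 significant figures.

15.1 mg/L

Outfall 1: combined Q = 16090 ML/d; C = (15700·2.000 + 390.0·116.0)/16090 = 4.763 mg/L.
Outfall 2: combined Q = 17890 ML/d; C = (16090·4.763 + 1800·85.70)/17890 = 12.91 mg/L.
Outfall 3: combined Q = 19220 ML/d; C = (17890·12.91 + 1330·44.40)/19220 = 15.09 mg/L.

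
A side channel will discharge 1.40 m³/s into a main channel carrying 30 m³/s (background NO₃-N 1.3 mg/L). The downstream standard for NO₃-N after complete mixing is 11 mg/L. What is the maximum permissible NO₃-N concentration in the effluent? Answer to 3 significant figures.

219 mg/L

At the limit, (Qr·Cr + Qe·Cₑ)/(Qr + Qe) = 11:
Cₑ = (31.40·11 − 30.00·1.300) / 1.400 = 218.9 mg/L.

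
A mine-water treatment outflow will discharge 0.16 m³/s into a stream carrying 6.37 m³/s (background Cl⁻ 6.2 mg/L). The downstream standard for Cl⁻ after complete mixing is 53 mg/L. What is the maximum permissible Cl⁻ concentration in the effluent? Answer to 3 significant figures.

At the limit, (Qr·Cr + Qe·Cₑ)/(Qr + Qe) = 53:
Cₑ = (6.530·53 − 6.370·6.200) / 0.1600 = 1916 mg/L.

1920 mg/L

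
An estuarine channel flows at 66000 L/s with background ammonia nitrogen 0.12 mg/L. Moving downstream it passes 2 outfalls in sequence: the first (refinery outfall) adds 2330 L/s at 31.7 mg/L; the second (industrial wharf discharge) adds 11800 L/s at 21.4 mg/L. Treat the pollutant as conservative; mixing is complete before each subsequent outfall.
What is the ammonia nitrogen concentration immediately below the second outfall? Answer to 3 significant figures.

4.17 mg/L

After outfall 1: Q = 66000 + 2330 = 68330 L/s; C = (66000·0.1200 + 2330·31.70)/68330 = 1.197 mg/L.
After outfall 2: Q = 68330 + 11800 = 80130 L/s; C = (68330·1.197 + 11800·21.40)/80130 = 4.172 mg/L.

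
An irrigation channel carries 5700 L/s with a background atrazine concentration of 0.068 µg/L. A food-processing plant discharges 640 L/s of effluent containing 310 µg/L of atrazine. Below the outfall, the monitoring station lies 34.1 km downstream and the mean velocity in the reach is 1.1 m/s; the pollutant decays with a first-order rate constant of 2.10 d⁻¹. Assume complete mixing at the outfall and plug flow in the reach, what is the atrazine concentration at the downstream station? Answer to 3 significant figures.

Conservation of mass: C = (5700·0.06800 + 640.0·310.0) / 6340 = 198800/6340 = 31.35 µg/L.
Travel time t = 34.1·1000 / 1.1 = 31000 s = 8.611 h.
Decay over the reach: 31.35·exp(−kt) = 31.35·0.4707 = 14.76 µg/L.

14.8 µg/L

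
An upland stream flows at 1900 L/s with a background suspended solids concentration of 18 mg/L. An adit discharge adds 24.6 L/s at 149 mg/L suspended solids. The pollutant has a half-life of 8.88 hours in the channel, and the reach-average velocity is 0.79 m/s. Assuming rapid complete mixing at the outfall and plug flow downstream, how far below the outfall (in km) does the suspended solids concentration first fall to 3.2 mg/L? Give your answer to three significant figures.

66.2 km

Mass balance: C = (1900·18.00 + 24.60·149.0) / 1925 = 37870/1925 = 19.67 mg/L.
Half-life 8.88 h → k = ln 2 / 8.88 = 0.07806 h⁻¹ = 1.873 d⁻¹.
Set 19.67·exp(−k·t) = 3.2 → t = ln(19.67/3.2)/k = 83760 s = 23.27 h.
Distance = v·t = 0.79·83760 = 66170 m = 66.17 km.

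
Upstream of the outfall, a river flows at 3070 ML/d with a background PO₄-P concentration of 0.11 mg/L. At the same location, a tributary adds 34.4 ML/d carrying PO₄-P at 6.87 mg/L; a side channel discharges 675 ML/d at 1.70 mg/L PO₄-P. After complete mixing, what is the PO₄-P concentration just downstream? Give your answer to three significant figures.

0.456 mg/L

Mixed concentration C = ΣQC/ΣQ = (3070·0.1100 + 34.40·6.870 + 675.0·1.700) / 3779 = 1722/3779 = 0.4555 mg/L.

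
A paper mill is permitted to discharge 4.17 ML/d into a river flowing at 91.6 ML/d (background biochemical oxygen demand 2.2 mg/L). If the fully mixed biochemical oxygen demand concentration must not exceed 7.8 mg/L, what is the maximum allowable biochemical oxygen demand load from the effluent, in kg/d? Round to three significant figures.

Mass balance at the limit: 91.60·2.200 + 4.170·Cₑ = 95.77·7.8 → Cₑ = 130.8 mg/L.
4.170 ML/d = 0.04826 m³/s. Load = 0.04826 m³/s × 130.8 g/m³ × 86 400 s/d = 545.5 kg/d.

545 kg/d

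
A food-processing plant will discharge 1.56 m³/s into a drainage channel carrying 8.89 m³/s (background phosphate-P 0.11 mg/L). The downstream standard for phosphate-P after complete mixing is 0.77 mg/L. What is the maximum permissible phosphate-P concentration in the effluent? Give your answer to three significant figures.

4.53 mg/L

At the limit, (Qr·Cr + Qe·Cₑ)/(Qr + Qe) = 0.77:
Cₑ = (10.45·0.77 − 8.890·0.1100) / 1.560 = 4.531 mg/L.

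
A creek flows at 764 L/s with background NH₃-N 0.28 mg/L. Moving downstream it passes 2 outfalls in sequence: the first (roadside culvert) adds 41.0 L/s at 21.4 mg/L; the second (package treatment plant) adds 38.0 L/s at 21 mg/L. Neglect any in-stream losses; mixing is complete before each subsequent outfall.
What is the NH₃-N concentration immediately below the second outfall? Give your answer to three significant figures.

2.24 mg/L

After outfall 1: Q = 764.0 + 41.00 = 805.0 L/s; C = (764.0·0.2800 + 41.00·21.40)/805.0 = 1.356 mg/L.
After outfall 2: Q = 805.0 + 38.00 = 843.0 L/s; C = (805.0·1.356 + 38.00·21.00)/843.0 = 2.241 mg/L.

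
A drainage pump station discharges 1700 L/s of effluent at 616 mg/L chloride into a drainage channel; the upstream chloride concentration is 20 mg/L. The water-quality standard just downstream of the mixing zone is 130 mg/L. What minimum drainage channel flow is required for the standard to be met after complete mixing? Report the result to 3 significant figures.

7510 L/s

Set C_mix = 130: (Q·20.00 + 1700·616.0) / (Q + 1700) = 130
→ Q = 1700·(616.0 − 130)/(130 − 20.00) = 7511 L/s.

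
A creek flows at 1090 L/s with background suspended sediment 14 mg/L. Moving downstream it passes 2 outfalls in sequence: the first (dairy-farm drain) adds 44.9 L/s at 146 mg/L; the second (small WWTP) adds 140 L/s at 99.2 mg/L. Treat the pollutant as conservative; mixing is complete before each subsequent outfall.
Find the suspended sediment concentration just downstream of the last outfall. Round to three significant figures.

28.0 mg/L

After outfall 1: Q = 1090 + 44.90 = 1135 L/s; C = (1090·14.00 + 44.90·146.0)/1135 = 19.22 mg/L.
After outfall 2: Q = 1135 + 140.0 = 1275 L/s; C = (1135·19.22 + 140.0·99.20)/1275 = 28.00 mg/L.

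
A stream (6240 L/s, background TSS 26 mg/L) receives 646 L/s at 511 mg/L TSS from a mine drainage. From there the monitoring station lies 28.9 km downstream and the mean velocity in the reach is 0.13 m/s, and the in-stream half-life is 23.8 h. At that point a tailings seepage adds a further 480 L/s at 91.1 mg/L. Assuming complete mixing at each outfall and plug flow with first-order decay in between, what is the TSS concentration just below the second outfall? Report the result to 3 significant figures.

Flow-weighted average: C = (6240·26.00 + 646.0·511.0) / 6886 = 492300/6886 = 71.50 mg/L; combined flow 6886 L/s.
Travel time t = 28.9·1000 / 0.13 = 222300 s = 61.75 h.
Half-life 23.8 h → k = ln 2 / 23.8 = 0.02912 h⁻¹ = 0.6990 d⁻¹.
First-order decay: C = 71.50·exp(−k·t) = 71.50·0.1656 = 11.84 mg/L.
At the second outfall, C = (6886·11.84 + 480.0·91.10) / (6886 + 480.0) = 17.00 mg/L.

17.0 mg/L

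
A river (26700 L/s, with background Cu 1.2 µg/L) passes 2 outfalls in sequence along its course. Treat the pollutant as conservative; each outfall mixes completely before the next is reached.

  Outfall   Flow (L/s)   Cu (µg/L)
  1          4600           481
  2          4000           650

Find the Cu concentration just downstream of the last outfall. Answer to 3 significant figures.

Below outfall 1: Q → 31300 L/s, C = (26700·1.200 + 4600·481.0)/31300 = 71.71 µg/L.
Below outfall 2: Q → 35300 L/s, C = (31300·71.71 + 4000·650.0)/35300 = 137.2 µg/L.

137 µg/L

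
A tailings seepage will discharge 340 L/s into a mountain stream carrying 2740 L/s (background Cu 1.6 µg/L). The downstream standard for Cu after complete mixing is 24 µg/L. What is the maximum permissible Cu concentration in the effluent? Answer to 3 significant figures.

205 µg/L

At the limit, (Qr·Cr + Qe·Cₑ)/(Qr + Qe) = 24:
Cₑ = (3080·24 − 2740·1.600) / 340.0 = 204.5 µg/L.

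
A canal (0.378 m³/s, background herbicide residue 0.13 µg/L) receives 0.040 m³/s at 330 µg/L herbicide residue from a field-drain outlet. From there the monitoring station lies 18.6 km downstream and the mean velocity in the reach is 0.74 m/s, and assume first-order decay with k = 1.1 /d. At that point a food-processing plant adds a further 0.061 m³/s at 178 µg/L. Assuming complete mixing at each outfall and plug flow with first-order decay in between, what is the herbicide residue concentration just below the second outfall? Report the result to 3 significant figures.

Mixed concentration C = ΣQC/ΣQ = (0.3780·0.1300 + 0.04000·330.0) / 0.4180 = 13.25/0.4180 = 31.70 µg/L; combined flow 0.4180 m³/s.
Travel time t = 18.6·1000 / 0.74 = 25140 s = 6.982 h.
Decay over the reach: 31.70·exp(−kt) = 31.70·0.7261 = 23.02 µg/L.
At the second outfall, C = (0.4180·23.02 + 0.06100·178.0) / (0.4180 + 0.06100) = 42.75 µg/L.

42.8 µg/L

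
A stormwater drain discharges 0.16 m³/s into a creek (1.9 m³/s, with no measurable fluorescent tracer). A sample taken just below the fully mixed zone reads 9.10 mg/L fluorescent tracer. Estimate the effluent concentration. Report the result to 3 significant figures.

117 mg/L

Mass balance: 1.900·0 + 0.1600·Cₑ = 2.060·9.100
→ Cₑ = (2.060·9.100 − 1.900·0) / 0.1600 = 117.2 mg/L.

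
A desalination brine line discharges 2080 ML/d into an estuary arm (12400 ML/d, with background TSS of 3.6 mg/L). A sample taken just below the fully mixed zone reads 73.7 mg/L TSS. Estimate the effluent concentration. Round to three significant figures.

Mass balance: 12400·3.600 + 2080·Cₑ = 14480·73.70
→ Cₑ = (14480·73.70 − 12400·3.600) / 2080 = 491.6 mg/L.

492 mg/L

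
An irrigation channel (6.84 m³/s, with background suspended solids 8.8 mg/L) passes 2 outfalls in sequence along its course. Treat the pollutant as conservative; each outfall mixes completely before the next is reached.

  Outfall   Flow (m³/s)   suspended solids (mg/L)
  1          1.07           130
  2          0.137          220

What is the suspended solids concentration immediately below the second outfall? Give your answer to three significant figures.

28.5 mg/L

Outfall 1: combined Q = 7.910 m³/s; C = (6.840·8.800 + 1.070·130.0)/7.910 = 25.19 mg/L.
Outfall 2: combined Q = 8.047 m³/s; C = (7.910·25.19 + 0.1370·220.0)/8.047 = 28.51 mg/L.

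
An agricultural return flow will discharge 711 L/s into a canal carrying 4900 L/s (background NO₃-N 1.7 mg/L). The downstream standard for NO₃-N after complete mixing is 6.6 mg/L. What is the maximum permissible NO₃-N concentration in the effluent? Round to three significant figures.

At the limit, (Qr·Cr + Qe·Cₑ)/(Qr + Qe) = 6.6:
Cₑ = (5611·6.6 − 4900·1.700) / 711.0 = 40.37 mg/L.

40.4 mg/L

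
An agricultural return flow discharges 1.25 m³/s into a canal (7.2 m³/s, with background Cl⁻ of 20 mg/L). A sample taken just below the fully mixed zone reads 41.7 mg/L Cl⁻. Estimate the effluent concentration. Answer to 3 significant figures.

Mass balance: 7.200·20.00 + 1.250·Cₑ = 8.450·41.70
→ Cₑ = (8.450·41.70 − 7.200·20.00) / 1.250 = 166.7 mg/L.

167 mg/L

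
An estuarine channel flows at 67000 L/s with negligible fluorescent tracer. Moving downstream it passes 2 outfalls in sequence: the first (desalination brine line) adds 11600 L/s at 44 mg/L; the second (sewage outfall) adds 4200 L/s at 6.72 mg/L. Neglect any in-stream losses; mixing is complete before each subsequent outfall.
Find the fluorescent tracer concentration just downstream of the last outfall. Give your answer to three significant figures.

Outfall 1: combined Q = 78600 L/s; C = (67000·0 + 11600·44.00)/78600 = 6.494 mg/L.
Outfall 2: combined Q = 82800 L/s; C = (78600·6.494 + 4200·6.720)/82800 = 6.505 mg/L.

6.51 mg/L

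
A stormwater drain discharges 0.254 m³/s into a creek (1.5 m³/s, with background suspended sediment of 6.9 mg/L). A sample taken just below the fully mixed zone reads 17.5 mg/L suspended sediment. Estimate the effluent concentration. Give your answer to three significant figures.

80.1 mg/L

Mass balance: 1.500·6.900 + 0.2540·Cₑ = 1.754·17.50
→ Cₑ = (1.754·17.50 − 1.500·6.900) / 0.2540 = 80.10 mg/L.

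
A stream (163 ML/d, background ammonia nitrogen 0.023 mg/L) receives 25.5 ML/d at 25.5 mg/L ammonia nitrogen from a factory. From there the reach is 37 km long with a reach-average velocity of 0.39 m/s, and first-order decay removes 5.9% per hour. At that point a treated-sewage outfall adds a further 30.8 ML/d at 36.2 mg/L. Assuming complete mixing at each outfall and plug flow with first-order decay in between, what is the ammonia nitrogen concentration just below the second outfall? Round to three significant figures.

5.68 mg/L

Flow-weighted average: C = (163.0·0.02300 + 25.50·25.50) / 188.5 = 654.0/188.5 = 3.469 mg/L; combined flow 188.5 ML/d.
Travel time t = 37·1000 / 0.39 = 94870 s = 26.35 h.
5.9%/h lost → k = −ln(1 − 0.059) = 0.06081 h⁻¹.
After decay, C = 3.469 × e^(−kt) = 3.469 × 0.2014 = 0.6987 mg/L.
Second outfall: C = (188.5·0.6987 + 30.80·36.20)/219.3 = 5.685 mg/L.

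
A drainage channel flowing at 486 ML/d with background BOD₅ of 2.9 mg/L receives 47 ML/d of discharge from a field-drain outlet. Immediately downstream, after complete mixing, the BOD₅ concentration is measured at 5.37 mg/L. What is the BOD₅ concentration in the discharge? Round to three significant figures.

30.9 mg/L

Mass balance: 486.0·2.900 + 47.00·Cₑ = 533.0·5.370
→ Cₑ = (533.0·5.370 − 486.0·2.900) / 47.00 = 30.91 mg/L.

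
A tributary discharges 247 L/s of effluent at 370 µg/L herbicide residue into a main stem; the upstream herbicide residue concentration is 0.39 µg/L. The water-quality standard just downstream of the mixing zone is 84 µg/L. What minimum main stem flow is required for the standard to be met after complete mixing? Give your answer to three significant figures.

845 L/s

Set C_mix = 84: (Q·0.3900 + 247.0·370.0) / (Q + 247.0) = 84
→ Q = 247.0·(370.0 − 84)/(84 − 0.3900) = 844.9 L/s.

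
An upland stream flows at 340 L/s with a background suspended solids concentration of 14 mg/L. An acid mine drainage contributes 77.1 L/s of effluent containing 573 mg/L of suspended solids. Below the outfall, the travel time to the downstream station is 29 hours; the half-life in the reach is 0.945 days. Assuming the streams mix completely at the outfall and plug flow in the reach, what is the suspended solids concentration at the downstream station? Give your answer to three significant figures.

Mixed concentration C = ΣQC/ΣQ = (340.0·14.00 + 77.10·573.0) / 417.1 = 48940/417.1 = 117.3 mg/L.
Half-life 0.945 d → k = ln 2 / 0.945 = 0.7335 d⁻¹.
Applying C = C₀e^(−kt): 117.3 × 0.4122 = 48.36 mg/L.

48.4 mg/L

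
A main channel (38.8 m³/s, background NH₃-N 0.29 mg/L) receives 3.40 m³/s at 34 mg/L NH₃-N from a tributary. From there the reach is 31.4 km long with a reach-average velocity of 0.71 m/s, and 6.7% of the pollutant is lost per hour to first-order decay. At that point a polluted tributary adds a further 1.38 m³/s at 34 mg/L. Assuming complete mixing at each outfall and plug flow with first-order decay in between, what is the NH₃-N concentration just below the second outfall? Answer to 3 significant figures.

2.32 mg/L

Mixed concentration C = ΣQC/ΣQ = (38.80·0.2900 + 3.400·34.00) / 42.20 = 126.9/42.20 = 3.006 mg/L; combined flow 42.20 m³/s.
Travel time t = 31.4·1000 / 0.71 = 44230 s = 12.28 h.
6.7%/h lost → k = −ln(1 − 0.067) = 0.06935 h⁻¹.
Applying C = C₀e^(−kt): 3.006 × 0.4266 = 1.282 mg/L.
At the second outfall, C = (42.20·1.282 + 1.380·34.00) / (42.20 + 1.380) = 2.318 mg/L.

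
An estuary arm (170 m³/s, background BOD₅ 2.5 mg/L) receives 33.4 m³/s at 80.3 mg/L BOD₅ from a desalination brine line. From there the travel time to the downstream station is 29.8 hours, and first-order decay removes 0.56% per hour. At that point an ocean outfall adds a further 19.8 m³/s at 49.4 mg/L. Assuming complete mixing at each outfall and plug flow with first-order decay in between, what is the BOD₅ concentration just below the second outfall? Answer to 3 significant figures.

Mixed concentration C = ΣQC/ΣQ = (170.0·2.500 + 33.40·80.30) / 203.4 = 3107/203.4 = 15.28 mg/L; combined flow 203.4 m³/s.
0.56%/h lost → k = −ln(1 − 0.0056) = 0.005616 h⁻¹.
Decay over the reach: 15.28·exp(−kt) = 15.28·0.8459 = 12.92 mg/L.
Second outfall: C = (203.4·12.92 + 19.80·49.40)/223.2 = 16.16 mg/L.

16.2 mg/L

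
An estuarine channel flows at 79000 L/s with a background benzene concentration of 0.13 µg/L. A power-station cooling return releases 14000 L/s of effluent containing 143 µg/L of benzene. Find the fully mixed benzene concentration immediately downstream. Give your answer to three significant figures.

Mixed concentration C = ΣQC/ΣQ = (79000·0.1300 + 14000·143.0) / 93000 = 2012000/93000 = 21.64 µg/L.

21.6 µg/L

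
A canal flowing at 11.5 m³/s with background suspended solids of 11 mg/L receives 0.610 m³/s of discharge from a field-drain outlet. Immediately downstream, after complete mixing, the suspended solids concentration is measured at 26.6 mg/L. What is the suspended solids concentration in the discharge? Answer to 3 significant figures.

321 mg/L

Mass balance: 11.50·11.00 + 0.6100·Cₑ = 12.11·26.60
→ Cₑ = (12.11·26.60 − 11.50·11.00) / 0.6100 = 320.7 mg/L.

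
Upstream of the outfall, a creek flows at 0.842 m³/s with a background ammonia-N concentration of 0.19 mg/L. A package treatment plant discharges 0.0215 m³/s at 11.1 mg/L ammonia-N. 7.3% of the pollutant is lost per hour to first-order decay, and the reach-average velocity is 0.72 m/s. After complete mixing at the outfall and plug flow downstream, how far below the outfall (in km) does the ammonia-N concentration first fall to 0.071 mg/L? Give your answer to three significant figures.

Flow-weighted average: C = (0.8420·0.1900 + 0.02150·11.10) / 0.8635 = 0.3986/0.8635 = 0.4616 mg/L.
7.3%/h lost → k = −ln(1 − 0.073) = 0.07580 h⁻¹.
Set 0.4616·exp(−k·t) = 0.071 → t = ln(0.4616/0.071)/k = 88910 s = 24.70 h.
Distance = v·t = 0.72·88910 = 64020 m = 64.02 km.

64.0 km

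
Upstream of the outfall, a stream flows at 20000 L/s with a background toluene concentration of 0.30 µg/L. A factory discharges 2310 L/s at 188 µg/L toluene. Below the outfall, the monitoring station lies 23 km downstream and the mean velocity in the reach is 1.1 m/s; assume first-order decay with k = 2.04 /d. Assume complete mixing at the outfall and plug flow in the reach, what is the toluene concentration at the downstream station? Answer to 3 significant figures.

12.0 µg/L

After mixing, C = (20000·0.3000 + 2310·188.0) / 22310 = 440300/22310 = 19.73 µg/L.
Travel time t = 23·1000 / 1.1 = 20910 s = 5.808 h.
Decay over the reach: 19.73·exp(−kt) = 19.73·0.6104 = 12.05 µg/L.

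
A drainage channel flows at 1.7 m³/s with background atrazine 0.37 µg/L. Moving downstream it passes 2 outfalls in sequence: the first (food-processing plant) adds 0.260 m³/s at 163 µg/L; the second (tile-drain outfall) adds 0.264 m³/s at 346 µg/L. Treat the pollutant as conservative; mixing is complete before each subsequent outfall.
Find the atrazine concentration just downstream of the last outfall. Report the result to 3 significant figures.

60.4 µg/L

After outfall 1: Q = 1.700 + 0.2600 = 1.960 m³/s; C = (1.700·0.3700 + 0.2600·163.0)/1.960 = 21.94 µg/L.
After outfall 2: Q = 1.960 + 0.2640 = 2.224 m³/s; C = (1.960·21.94 + 0.2640·346.0)/2.224 = 60.41 µg/L.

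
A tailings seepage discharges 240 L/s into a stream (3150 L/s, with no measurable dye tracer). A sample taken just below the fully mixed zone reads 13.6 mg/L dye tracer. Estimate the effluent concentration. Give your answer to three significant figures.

Mass balance: 3150·0 + 240.0·Cₑ = 3390·13.60
→ Cₑ = (3390·13.60 − 3150·0) / 240.0 = 192.1 mg/L.

192 mg/L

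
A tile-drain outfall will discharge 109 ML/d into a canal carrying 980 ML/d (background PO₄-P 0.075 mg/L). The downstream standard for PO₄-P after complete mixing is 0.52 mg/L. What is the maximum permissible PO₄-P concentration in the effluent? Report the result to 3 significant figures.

At the limit, (Qr·Cr + Qe·Cₑ)/(Qr + Qe) = 0.52:
Cₑ = (1089·0.52 − 980.0·0.07500) / 109.0 = 4.521 mg/L.

4.52 mg/L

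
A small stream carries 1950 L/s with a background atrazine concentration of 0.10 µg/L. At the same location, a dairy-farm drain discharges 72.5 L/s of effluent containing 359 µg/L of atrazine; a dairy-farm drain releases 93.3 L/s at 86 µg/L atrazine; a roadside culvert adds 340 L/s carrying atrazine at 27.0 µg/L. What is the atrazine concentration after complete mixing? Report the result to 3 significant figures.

Flow-weighted average: C = (1950·0.1000 + 72.50·359.0 + 93.30·86.00 + 340.0·27.00) / 2456 = 43430/2456 = 17.68 µg/L.

17.7 µg/L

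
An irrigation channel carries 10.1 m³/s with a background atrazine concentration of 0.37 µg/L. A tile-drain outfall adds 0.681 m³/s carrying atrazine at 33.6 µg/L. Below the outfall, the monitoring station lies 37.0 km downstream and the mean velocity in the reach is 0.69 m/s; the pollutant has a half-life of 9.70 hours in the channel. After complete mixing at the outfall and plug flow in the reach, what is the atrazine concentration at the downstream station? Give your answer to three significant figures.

0.852 µg/L

Mass balance: C = (10.10·0.3700 + 0.6810·33.60) / 10.78 = 26.62/10.78 = 2.469 µg/L.
Travel time t = 37.0·1000 / 0.69 = 53620 s = 14.90 h.
Half-life 9.70 h → k = ln 2 / 9.70 = 0.07146 h⁻¹ = 1.715 d⁻¹.
After decay, C = 2.469 × e^(−kt) = 2.469 × 0.3449 = 0.8517 µg/L.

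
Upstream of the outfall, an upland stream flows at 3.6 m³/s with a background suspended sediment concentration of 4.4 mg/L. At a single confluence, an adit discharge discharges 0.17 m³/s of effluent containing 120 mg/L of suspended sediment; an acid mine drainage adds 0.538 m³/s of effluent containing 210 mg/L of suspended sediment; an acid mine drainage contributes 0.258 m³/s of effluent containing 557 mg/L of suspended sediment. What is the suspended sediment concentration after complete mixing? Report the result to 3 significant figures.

64.2 mg/L

Mixed concentration C = ΣQC/ΣQ = (3.600·4.400 + 0.1700·120.0 + 0.5380·210.0 + 0.2580·557.0) / 4.566 = 292.9/4.566 = 64.15 mg/L.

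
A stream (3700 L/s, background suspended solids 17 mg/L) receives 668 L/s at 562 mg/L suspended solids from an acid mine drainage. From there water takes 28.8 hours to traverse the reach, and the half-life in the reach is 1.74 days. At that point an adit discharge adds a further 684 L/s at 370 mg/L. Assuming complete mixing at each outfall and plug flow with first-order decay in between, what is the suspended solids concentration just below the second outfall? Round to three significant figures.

104 mg/L

Mass balance: C = (3700·17.00 + 668.0·562.0) / 4368 = 438300/4368 = 100.3 mg/L; combined flow 4368 L/s.
Half-life 1.74 d → k = ln 2 / 1.74 = 0.3984 d⁻¹.
Applying C = C₀e^(−kt): 100.3 × 0.6200 = 62.22 mg/L.
At the second outfall, C = (4368·62.22 + 684.0·370.0) / (4368 + 684.0) = 103.9 mg/L.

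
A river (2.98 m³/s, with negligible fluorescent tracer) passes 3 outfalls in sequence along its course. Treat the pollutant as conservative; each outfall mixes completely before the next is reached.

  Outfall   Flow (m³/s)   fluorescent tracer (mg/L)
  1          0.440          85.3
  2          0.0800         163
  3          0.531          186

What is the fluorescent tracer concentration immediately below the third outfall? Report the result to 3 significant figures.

Outfall 1: combined Q = 3.420 m³/s; C = (2.980·0 + 0.4400·85.30)/3.420 = 10.97 mg/L.
Outfall 2: combined Q = 3.500 m³/s; C = (3.420·10.97 + 0.08000·163.0)/3.500 = 14.45 mg/L.
Outfall 3: combined Q = 4.031 m³/s; C = (3.500·14.45 + 0.5310·186.0)/4.031 = 37.05 mg/L.

37.0 mg/L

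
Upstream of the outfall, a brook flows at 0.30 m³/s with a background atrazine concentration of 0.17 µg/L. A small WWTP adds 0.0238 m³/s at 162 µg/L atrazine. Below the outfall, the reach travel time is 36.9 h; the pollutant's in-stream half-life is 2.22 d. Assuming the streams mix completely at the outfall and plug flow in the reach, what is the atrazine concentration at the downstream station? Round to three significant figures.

Mass balance: C = (0.3000·0.1700 + 0.02380·162.0) / 0.3238 = 3.907/0.3238 = 12.06 µg/L.
Half-life 2.22 d → k = ln 2 / 2.22 = 0.3122 d⁻¹.
After decay, C = 12.06 × e^(−kt) = 12.06 × 0.6188 = 7.465 µg/L.

7.47 µg/L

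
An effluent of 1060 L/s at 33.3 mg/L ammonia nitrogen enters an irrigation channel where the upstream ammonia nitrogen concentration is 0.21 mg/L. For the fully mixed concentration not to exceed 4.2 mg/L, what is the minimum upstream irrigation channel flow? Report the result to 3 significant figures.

Set C_mix = 4.2: (Q·0.2100 + 1060·33.30) / (Q + 1060) = 4.2
→ Q = 1060·(33.30 − 4.2)/(4.2 − 0.2100) = 7731 L/s.

7730 L/s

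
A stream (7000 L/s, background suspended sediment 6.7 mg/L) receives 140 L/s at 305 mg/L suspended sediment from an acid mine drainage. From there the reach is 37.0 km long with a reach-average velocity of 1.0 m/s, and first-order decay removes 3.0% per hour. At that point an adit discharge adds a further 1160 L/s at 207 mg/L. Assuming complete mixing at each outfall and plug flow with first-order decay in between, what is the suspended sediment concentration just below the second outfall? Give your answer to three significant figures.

Flow-weighted average: C = (7000·6.700 + 140.0·305.0) / 7140 = 89600/7140 = 12.55 mg/L; combined flow 7140 L/s.
Travel time t = 37.0·1000 / 1.0 = 37000 s = 10.28 h.
3.0%/h lost → k = −ln(1 − 0.03) = 0.03046 h⁻¹.
After decay, C = 12.55 × e^(−kt) = 12.55 × 0.7312 = 9.176 mg/L.
Second outfall: C = (7140·9.176 + 1160·207.0)/8300 = 36.82 mg/L.

36.8 mg/L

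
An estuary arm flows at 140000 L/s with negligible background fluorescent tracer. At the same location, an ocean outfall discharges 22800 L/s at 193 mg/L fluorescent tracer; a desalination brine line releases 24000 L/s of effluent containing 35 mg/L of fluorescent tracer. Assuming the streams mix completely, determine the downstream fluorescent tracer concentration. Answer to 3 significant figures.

Mixed concentration C = ΣQC/ΣQ = (140000·0 + 22800·193.0 + 24000·35.00) / 186800 = 5240000/186800 = 28.05 mg/L.

28.1 mg/L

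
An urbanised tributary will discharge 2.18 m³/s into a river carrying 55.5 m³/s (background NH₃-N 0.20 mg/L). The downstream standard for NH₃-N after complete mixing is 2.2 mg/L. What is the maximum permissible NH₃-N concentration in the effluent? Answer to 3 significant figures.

At the limit, (Qr·Cr + Qe·Cₑ)/(Qr + Qe) = 2.2:
Cₑ = (57.68·2.2 − 55.50·0.2000) / 2.180 = 53.12 mg/L.

53.1 mg/L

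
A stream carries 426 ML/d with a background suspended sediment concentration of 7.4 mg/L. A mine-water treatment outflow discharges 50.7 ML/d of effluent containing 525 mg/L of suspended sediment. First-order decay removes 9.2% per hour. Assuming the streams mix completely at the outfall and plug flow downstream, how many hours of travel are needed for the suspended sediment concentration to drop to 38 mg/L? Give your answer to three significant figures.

Conservation of mass: C = (426.0·7.400 + 50.70·525.0) / 476.7 = 29770/476.7 = 62.45 mg/L.
9.2%/h lost → k = −ln(1 − 0.092) = 0.09651 h⁻¹.
62.45·exp(−k·t) = 38 → t = ln(62.45/38)/k = 18530 s = 5.147 h.

5.15 h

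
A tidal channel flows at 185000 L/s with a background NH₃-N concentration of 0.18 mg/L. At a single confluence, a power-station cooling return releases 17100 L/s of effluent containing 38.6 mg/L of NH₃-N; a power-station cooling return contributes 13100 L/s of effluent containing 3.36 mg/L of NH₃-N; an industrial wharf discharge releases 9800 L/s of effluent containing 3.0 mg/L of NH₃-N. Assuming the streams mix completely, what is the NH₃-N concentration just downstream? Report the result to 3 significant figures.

Mixed concentration C = ΣQC/ΣQ = (185000·0.1800 + 17100·38.60 + 13100·3.360 + 9800·3.000) / 225000 = 766800/225000 = 3.408 mg/L.

3.41 mg/L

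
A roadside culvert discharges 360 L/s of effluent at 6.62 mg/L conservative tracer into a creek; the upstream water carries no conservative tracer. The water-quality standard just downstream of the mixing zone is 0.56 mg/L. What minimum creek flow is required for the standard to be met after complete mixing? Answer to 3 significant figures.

Set C_mix = 0.56: (Q·0 + 360.0·6.620) / (Q + 360.0) = 0.56
→ Q = 360.0·(6.620 − 0.56)/(0.56 − 0) = 3896 L/s.

3900 L/s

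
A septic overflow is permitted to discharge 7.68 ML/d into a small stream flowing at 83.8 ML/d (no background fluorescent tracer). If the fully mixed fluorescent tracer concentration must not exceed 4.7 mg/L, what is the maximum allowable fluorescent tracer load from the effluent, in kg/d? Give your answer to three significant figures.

430 kg/d

Mass balance at the limit: 83.80·0 + 7.680·Cₑ = 91.48·4.7 → Cₑ = 55.98 mg/L.
7.680 ML/d = 0.08889 m³/s. Load = 0.08889 m³/s × 55.98 g/m³ × 86 400 s/d = 430.0 kg/d.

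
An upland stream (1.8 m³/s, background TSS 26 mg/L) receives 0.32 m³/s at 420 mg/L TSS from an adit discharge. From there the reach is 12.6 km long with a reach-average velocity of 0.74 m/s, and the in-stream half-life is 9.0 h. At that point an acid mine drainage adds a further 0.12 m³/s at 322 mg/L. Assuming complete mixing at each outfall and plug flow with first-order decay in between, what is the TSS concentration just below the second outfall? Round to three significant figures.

Mass balance: C = (1.800·26.00 + 0.3200·420.0) / 2.120 = 181.2/2.120 = 85.47 mg/L; combined flow 2.120 m³/s.
Travel time t = 12.6·1000 / 0.74 = 17030 s = 4.730 h.
Half-life 9.0 h → k = ln 2 / 9.0 = 0.07702 h⁻¹ = 1.848 d⁻¹.
First-order decay: C = 85.47·exp(−k·t) = 85.47·0.6947 = 59.38 mg/L.
Second outfall: C = (2.120·59.38 + 0.1200·322.0)/2.240 = 73.45 mg/L.

73.4 mg/L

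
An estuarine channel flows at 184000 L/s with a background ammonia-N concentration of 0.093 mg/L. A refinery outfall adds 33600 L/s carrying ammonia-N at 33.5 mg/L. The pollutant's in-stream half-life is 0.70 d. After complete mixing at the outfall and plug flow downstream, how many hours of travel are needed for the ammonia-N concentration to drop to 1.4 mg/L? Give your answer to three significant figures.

32.0 h

Flow-weighted average: C = (184000·0.09300 + 33600·33.50) / 217600 = 1143000/217600 = 5.251 mg/L.
Half-life 0.70 d → k = ln 2 / 0.70 = 0.9902 d⁻¹.
5.251·exp(−k·t) = 1.4 → t = ln(5.251/1.4)/k = 115400 s = 32.04 h.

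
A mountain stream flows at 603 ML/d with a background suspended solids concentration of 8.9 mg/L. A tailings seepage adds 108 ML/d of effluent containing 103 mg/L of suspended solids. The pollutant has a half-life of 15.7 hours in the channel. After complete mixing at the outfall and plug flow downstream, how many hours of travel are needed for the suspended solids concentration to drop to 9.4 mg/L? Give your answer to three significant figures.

Conservation of mass: C = (603.0·8.900 + 108.0·103.0) / 711.0 = 16490/711.0 = 23.19 mg/L.
Half-life 15.7 h → k = ln 2 / 15.7 = 0.04415 h⁻¹ = 1.060 d⁻¹.
23.19·exp(−k·t) = 9.4 → t = ln(23.19/9.4)/k = 73650 s = 20.46 h.

20.5 h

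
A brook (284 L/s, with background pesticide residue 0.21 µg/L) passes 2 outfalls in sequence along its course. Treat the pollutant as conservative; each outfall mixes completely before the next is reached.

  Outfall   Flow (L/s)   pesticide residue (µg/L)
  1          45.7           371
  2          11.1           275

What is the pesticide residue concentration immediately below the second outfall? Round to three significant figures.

Outfall 1: combined Q = 329.7 L/s; C = (284.0·0.2100 + 45.70·371.0)/329.7 = 51.61 µg/L.
Outfall 2: combined Q = 340.8 L/s; C = (329.7·51.61 + 11.10·275.0)/340.8 = 58.88 µg/L.

58.9 µg/L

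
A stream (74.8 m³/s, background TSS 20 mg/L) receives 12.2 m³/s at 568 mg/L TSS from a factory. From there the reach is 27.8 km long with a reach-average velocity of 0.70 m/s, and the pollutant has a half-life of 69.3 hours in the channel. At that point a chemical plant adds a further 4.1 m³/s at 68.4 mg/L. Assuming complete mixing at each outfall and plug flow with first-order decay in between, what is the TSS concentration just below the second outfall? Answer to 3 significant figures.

After mixing, C = (74.80·20.00 + 12.20·568.0) / 87.00 = 8426/87.00 = 96.85 mg/L; combined flow 87.00 m³/s.
Travel time t = 27.8·1000 / 0.70 = 39710 s = 11.03 h.
Half-life 69.3 h → k = ln 2 / 69.3 = 0.01000 h⁻¹ = 0.2401 d⁻¹.
After decay, C = 96.85 × e^(−kt) = 96.85 × 0.8955 = 86.73 mg/L.
Second outfall: C = (87.00·86.73 + 4.100·68.40)/91.10 = 85.90 mg/L.

85.9 mg/L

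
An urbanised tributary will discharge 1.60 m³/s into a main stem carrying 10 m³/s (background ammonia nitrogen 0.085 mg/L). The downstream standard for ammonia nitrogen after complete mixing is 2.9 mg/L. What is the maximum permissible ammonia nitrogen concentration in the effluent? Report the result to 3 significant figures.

20.5 mg/L

At the limit, (Qr·Cr + Qe·Cₑ)/(Qr + Qe) = 2.9:
Cₑ = (11.60·2.9 − 10.00·0.08500) / 1.600 = 20.49 mg/L.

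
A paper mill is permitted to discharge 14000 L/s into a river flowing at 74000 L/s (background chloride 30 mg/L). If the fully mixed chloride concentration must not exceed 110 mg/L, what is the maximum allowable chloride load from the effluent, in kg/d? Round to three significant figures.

645000 kg/d

Mass balance at the limit: 74000·30.00 + 14000·Cₑ = 88000·110 → Cₑ = 532.9 mg/L.
14000 L/s = 14.00 m³/s. Load = 14.00 m³/s × 532.9 g/m³ × 86 400 s/d = 644500 kg/d.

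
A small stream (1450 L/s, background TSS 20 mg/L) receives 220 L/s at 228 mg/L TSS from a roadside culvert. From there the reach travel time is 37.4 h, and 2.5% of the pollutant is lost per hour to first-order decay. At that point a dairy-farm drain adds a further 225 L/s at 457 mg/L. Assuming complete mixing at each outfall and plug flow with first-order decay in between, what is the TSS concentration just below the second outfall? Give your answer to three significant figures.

70.5 mg/L

Mixed concentration C = ΣQC/ΣQ = (1450·20.00 + 220.0·228.0) / 1670 = 79160/1670 = 47.40 mg/L; combined flow 1670 L/s.
2.5%/h lost → k = −ln(1 − 0.025) = 0.02532 h⁻¹.
Applying C = C₀e^(−kt): 47.40 × 0.3879 = 18.39 mg/L.
At the second outfall, C = (1670·18.39 + 225.0·457.0) / (1670 + 225.0) = 70.47 mg/L.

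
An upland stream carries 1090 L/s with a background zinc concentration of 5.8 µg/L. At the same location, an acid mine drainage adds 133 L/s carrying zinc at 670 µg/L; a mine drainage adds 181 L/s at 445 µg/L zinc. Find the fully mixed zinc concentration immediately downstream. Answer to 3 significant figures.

125 µg/L

Mass balance: C = (1090·5.800 + 133.0·670.0 + 181.0·445.0) / 1404 = 176000/1404 = 125.3 µg/L.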